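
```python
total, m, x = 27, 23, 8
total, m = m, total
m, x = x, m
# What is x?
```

Trace:
`total, m, x = 27, 23, 8` → total = 27; m = 23; x = 8
`total, m = m, total` → total = 23; m = 27
`m, x = x, m` → m = 8; x = 27
So x = 27

Answer: 27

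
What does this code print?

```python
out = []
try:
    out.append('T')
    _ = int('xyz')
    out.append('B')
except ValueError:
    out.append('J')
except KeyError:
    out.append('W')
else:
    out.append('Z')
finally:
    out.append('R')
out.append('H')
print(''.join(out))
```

Execution trace: 'T' (try body) → 'J' (except ValueError) → 'R' (finally) → 'H' (after the try/except). Output: TJRH

Answer: TJRH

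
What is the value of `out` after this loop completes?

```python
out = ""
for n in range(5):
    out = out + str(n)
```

Concatenate digits 0 to 4
`out` takes the values: "" → "0" → "01" → "012" → "0123" → "01234"

Answer: "01234"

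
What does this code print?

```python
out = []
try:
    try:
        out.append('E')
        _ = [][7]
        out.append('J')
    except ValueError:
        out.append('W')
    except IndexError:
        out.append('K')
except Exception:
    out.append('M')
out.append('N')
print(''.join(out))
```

Execution trace: 'E' (inner try body) → 'K' (inner except IndexError) → 'N' (after the try/except). Output: EKN

Answer: EKN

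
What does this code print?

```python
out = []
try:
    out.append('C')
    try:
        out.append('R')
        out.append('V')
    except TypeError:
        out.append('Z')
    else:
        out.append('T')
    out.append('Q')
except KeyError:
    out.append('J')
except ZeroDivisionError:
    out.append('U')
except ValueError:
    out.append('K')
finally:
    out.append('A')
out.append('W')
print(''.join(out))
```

Execution trace: 'C' (try body) → 'R' (inner try body) → 'V' (inner try body, no exception) → 'T' (inner else) → 'Q' (try body, no exception) → 'A' (finally) → 'W' (after the try/except). Output: CRVTQAW

Answer: CRVTQAW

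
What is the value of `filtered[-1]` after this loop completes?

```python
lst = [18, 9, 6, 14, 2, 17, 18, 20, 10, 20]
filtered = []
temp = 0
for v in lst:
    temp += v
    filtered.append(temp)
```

Cumulative sum ends at 134
`filtered` takes the values: [] → [18] → [18, 27] → [18, 27, 33] → [18, 27, 33, 47] → [18, 27, 33, 47, 49] → [18, 27, 33, 47, 49, 66] → [18, 27, 33, 47, 49, 66, 84] → [18, 27, 33, 47, 49, 66, 84, 104] → [18, 27, 33, 47, 49, 66, 84, 104, 114] → [18, 27, 33, 47, 49, 66, 84, 104, 114, 134]
So `filtered[-1]` = 134

Answer: 134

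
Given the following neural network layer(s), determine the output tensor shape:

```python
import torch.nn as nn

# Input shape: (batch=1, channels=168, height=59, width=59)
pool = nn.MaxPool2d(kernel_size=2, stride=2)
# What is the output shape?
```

Input: (1, 168, 59, 59) -> Output: (1, 168, 29, 29)

Answer: (1, 168, 29, 29)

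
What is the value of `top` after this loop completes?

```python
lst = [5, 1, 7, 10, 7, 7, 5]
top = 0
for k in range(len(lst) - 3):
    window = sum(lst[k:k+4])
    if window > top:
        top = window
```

Max sum of 4-element window in [5, 1, 7, 10, 7, 7, 5]
`top` takes the values: 0 → 23 → 25 → 31

Answer: 31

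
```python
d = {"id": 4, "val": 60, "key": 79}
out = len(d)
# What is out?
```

Trace:
`d = {"id": 4, "val": 60, "key": 79}` → d = {'id': 4, 'val': 60, 'key': 79}
`out = len(d)` → out = 3
So out = 3

Answer: 3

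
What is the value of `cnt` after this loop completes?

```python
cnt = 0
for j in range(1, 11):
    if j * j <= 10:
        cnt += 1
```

Count numbers where j² ≤ 10
`cnt` takes the values: 0 → 1 → 2 → 3

Answer: 3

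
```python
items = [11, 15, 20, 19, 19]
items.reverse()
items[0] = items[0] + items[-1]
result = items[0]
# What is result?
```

Trace:
`items = [11, 15, 20, 19, 19]` → items = [11, 15, 20, 19, 19]
`items.reverse()` → items = [19, 19, 20, 15, 11]
`items[0] = items[0] + items[-1]` → items = [30, 19, 20, 15, 11]
`result = items[0]` → result = 30
So result = 30

Answer: 30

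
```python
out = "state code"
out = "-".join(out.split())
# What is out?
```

Trace:
`out = "state code"` → out = 'state code'
`out = "-".join(out.split())` → out = 'state-code'
So out = 'state-code'

Answer: 'state-code'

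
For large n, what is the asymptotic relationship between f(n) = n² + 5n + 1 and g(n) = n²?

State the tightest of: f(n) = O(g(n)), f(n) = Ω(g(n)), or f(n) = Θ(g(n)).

n² + 5n + 1 vs n²: f(n) = Θ(g(n)) — they are asymptotically equivalent (lower-order terms are dominated).

Answer: f(n) = Θ(g(n)) — they are asymptotically equivalent (lower-order terms are dominated).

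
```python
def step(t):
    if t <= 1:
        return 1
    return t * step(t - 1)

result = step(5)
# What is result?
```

step(5) = 5 * 4 * 3 * 2 * 1 = 120

Answer: 120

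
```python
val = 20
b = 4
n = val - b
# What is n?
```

Trace:
`val = 20` → val = 20
`b = 4` → b = 4
`n = val - b` → n = 16
So n = 16

Answer: 16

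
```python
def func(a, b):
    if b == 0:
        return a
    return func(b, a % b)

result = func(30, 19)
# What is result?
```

func(30, 19) -> func(19, 11) -> func(11, 8) -> func(8, 3) -> func(3, 2) -> func(2, 1) -> func(1, 0) -> 1

Answer: 1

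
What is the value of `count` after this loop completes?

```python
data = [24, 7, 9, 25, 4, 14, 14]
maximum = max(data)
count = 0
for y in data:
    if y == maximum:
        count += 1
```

Count of max value 25 in [24, 7, 9, 25, 4, 14, 14]
`count` takes the values: 0 → 1

Answer: 1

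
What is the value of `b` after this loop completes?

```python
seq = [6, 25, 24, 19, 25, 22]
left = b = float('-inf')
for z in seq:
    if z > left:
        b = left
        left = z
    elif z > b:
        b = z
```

Second largest (with repeats) in [6, 25, 24, 19, 25, 22]
`b` takes the values: -inf → 6 → 24 → 25

Answer: 25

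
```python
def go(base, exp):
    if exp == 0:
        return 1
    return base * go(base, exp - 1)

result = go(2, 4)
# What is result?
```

go(2, 4) = 2 * 2 * 2 * 2 = 16

Answer: 16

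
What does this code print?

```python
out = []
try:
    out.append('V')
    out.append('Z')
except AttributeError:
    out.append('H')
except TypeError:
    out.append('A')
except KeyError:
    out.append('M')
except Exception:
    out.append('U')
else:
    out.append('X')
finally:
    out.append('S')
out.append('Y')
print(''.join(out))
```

Execution trace: 'V' (try body) → 'Z' (try body, no exception) → 'X' (else) → 'S' (finally) → 'Y' (after the try/except). Output: VZXSY

Answer: VZXSY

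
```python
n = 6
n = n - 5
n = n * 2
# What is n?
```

Trace:
`n = 6` → n = 6
`n = n - 5` → n = 1
`n = n * 2` → n = 2
So n = 2

Answer: 2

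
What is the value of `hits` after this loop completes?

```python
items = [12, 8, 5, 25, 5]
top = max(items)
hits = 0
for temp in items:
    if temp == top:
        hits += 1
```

Count of max value 25 in [12, 8, 5, 25, 5]
`hits` takes the values: 0 → 1

Answer: 1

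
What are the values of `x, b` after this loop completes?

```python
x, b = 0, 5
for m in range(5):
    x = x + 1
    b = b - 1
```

x goes 0→5, b goes 5→0
`x, b` takes the values: (0, 5) → (1, 5) → (1, 4) → (2, 4) → (2, 3) → (3, 3) → (3, 2) → (4, 2) → (4, 1) → (5, 1) → (5, 0)

Answer: 5, 0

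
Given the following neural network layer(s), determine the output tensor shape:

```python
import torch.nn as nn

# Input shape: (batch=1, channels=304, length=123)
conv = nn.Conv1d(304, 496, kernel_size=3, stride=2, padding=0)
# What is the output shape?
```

Input: (1, 304, 123) -> Output: (1, 496, 61)

Answer: (1, 496, 61)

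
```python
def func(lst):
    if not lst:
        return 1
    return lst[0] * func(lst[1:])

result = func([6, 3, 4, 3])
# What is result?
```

Product over [6, 3, 4, 3] = 6 * 3 * 4 * 3 = 216

Answer: 216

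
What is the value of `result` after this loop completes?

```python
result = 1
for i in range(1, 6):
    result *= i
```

5! = 120
`result` takes the values: 1 → 2 → 6 → 24 → 120

Answer: 120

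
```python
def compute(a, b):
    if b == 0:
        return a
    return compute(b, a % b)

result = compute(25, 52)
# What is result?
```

compute(25, 52) -> compute(52, 25) -> compute(25, 2) -> compute(2, 1) -> compute(1, 0) -> 1

Answer: 1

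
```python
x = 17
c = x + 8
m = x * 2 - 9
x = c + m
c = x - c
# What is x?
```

Trace:
`x = 17` → x = 17
`c = x + 8` → c = 25
`m = x * 2 - 9` → m = 25
`x = c + m` → x = 50
`c = x - c` → c = 25
So x = 50

Answer: 50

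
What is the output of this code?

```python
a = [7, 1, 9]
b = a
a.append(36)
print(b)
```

Key concept: basic list aliasing.
Step by step:
`a = [7, 1, 9]` → a = [7, 1, 9]
`b = a` → b = [7, 1, 9] (same object as a)
`a.append(36)` → a = [7, 1, 9, 36] (same object as b); b = [7, 1, 9, 36] (same object as a)
`print(b)` → prints [7, 1, 9, 36]

Answer: [7, 1, 9, 36]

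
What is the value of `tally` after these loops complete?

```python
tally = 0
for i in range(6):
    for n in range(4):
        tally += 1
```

6 * 4 = 24
`tally` takes the values: 0 → 1 → 2 → 3 → 4 → 5 → 6 → 7 → 8 → 9 → 10 → 11 → 12 → 13 → 14 → 15 → 16 → 17 → 18 → 19 → 20 → 21 → 22 → 23 → 24

Answer: 24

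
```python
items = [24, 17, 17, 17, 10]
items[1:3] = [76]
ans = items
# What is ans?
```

Trace:
`items = [24, 17, 17, 17, 10]` → items = [24, 17, 17, 17, 10]
`items[1:3] = [76]` → items = [24, 76, 17, 10]
`ans = items` → ans = [24, 76, 17, 10]
So ans = [24, 76, 17, 10]

Answer: [24, 76, 17, 10]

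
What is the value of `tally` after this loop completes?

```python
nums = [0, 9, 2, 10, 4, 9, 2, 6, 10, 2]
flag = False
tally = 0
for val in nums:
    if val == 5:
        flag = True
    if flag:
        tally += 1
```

Count elements after first 5 in [0, 9, 2, 10, 4, 9, 2, 6, 10, 2]
`tally` takes the values: 0

Answer: 0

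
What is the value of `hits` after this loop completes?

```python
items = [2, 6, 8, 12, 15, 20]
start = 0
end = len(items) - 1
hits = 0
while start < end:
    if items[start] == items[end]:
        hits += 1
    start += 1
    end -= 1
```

Count matching pairs from ends
`hits` takes the values: 0

Answer: 0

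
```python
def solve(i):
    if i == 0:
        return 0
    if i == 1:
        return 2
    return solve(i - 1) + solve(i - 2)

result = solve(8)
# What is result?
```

Build up from base cases: solve(0)=0, solve(1)=2, solve(2)=2, solve(3)=4, solve(4)=6, solve(5)=10, solve(6)=16, ..., solve(8)=42

Answer: 42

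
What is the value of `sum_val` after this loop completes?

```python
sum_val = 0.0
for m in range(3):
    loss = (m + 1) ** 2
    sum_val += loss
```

Sum of squared losses 1² + 2² + ... + 3²
`sum_val` takes the values: 0.0 → 1.0 → 5.0 → 14.0

Answer: 14.0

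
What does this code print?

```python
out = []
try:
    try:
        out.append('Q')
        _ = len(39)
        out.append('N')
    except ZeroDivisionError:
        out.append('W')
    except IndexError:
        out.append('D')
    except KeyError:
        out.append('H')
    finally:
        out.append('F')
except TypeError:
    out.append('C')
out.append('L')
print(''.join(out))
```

Execution trace: 'Q' (inner try body) → 'F' (inner finally) → 'C' (outer except TypeError) → 'L' (after the try/except). Output: QFCL

Answer: QFCL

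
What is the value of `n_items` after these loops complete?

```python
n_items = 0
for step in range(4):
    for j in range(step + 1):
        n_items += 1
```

Triangle: 1 + 2 + ... + 4
`n_items` takes the values: 0 → 1 → 2 → 3 → 4 → 5 → 6 → 7 → 8 → 9 → 10

Answer: 10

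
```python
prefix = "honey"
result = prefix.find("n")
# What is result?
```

Trace:
`prefix = "honey"` → prefix = 'honey'
`result = prefix.find("n")` → result = 2
So result = 2

Answer: 2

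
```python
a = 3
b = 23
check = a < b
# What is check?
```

Trace:
`a = 3` → a = 3
`b = 23` → b = 23
`check = a < b` → check = True
So check = True

Answer: True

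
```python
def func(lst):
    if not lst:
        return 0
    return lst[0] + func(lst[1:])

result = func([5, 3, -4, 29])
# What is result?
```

5 + 3 + (-4) + 29 + 0 = 33

Answer: 33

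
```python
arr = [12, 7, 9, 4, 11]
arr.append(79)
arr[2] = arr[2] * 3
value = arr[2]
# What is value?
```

Trace:
`arr = [12, 7, 9, 4, 11]` → arr = [12, 7, 9, 4, 11]
`arr.append(79)` → arr = [12, 7, 9, 4, 11, 79]
`arr[2] = arr[2] * 3` → arr = [12, 7, 27, 4, 11, 79]
`value = arr[2]` → value = 27
So value = 27

Answer: 27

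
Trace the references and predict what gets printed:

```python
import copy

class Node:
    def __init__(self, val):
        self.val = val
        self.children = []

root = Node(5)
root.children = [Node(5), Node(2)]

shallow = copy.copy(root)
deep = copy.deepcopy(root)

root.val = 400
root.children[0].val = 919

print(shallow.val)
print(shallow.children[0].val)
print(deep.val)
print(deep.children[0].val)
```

Key concept: deep copy with custom objects.
Step by step:
`root = Node(5)` → root = Node(val=5, children=[])
`root.children = [Node(5), Node(2)]` → root = Node(val=5, children=[Node(val=5, children=[]), Node(val=2, children=[])])
`shallow = copy.copy(root)` → shallow = Node(val=5, children=[Node(val=5, children=[]), Node(val=2, children=[])])
`deep = copy.deepcopy(root)` → deep = Node(val=5, children=[Node(val=5, children=[]), Node(val=2, children=[])])
`root.val = 400` → root = Node(val=400, children=[Node(val=5, children=[]), Node(val=2, children=[])])
`root.children[0].val = 919` → root = Node(val=400, children=[Node(val=919, children=[]), Node(val=2, children=[])]); shallow = Node(val=5, children=[Node(val=919, children=[]), Node(val=2, children=[])])
`print(shallow.val)` → prints 5
`print(shallow.children[0].val)` → prints 919
`print(deep.val)` → prints 5
`print(deep.children[0].val)` → prints 5

Answer:
5
919
5
5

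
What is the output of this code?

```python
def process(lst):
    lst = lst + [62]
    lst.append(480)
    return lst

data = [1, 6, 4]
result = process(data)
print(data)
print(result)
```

Key concept: rebinding parameter vs mutation.
Step by step:
`data = [1, 6, 4]` → data = [1, 6, 4]
`result = process(data)` → result = [1, 6, 4, 62, 480]
`print(data)` → prints [1, 6, 4]
`print(result)` → prints [1, 6, 4, 62, 480]

Answer:
[1, 6, 4]
[1, 6, 4, 62, 480]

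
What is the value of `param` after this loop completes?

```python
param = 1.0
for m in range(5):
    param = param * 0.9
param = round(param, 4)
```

Exponential decay: 1.0 * 0.9^5
`param` takes the values: 1.0 → 0.9 → 0.81 → 0.729 → 0.6561 → 0.59049 → 0.5905

Answer: 0.5905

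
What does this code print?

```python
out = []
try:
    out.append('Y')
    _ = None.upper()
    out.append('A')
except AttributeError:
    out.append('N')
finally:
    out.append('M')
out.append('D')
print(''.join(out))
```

Execution trace: 'Y' (try body) → 'N' (except AttributeError) → 'M' (finally) → 'D' (after the try/except). Output: YNMD

Answer: YNMD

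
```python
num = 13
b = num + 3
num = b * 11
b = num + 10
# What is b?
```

Trace:
`num = 13` → num = 13
`b = num + 3` → b = 16
`num = b * 11` → num = 176
`b = num + 10` → b = 186
So b = 186

Answer: 186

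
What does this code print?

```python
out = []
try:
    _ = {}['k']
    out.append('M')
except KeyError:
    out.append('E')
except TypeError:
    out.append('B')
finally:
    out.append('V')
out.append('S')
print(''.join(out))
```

Execution trace: 'E' (except KeyError) → 'V' (finally) → 'S' (after the try/except). Output: EVS

Answer: EVS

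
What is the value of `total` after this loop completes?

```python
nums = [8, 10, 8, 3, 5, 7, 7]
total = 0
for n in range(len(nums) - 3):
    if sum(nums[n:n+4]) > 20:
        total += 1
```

Count windows with sum > 20
`total` takes the values: 0 → 1 → 2 → 3 → 4

Answer: 4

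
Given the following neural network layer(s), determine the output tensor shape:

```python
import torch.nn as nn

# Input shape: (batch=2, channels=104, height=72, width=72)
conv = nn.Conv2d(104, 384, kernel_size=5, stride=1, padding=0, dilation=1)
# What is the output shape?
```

Input: (2, 104, 72, 72) -> Output: (2, 384, 68, 68)

Answer: (2, 384, 68, 68)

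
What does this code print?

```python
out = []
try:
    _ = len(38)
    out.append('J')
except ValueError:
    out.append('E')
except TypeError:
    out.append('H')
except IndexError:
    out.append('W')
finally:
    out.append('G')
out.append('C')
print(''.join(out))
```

Execution trace: 'H' (except TypeError) → 'G' (finally) → 'C' (after the try/except). Output: HGC

Answer: HGC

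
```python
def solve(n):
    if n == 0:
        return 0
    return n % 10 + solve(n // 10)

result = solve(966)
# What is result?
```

Sum of digits of 966: 6 + 6 + 9 = 21

Answer: 21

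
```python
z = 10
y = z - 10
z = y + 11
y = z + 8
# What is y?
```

Trace:
`z = 10` → z = 10
`y = z - 10` → y = 0
`z = y + 11` → z = 11
`y = z + 8` → y = 19
So y = 19

Answer: 19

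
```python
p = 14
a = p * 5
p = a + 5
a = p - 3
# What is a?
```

Trace:
`p = 14` → p = 14
`a = p * 5` → a = 70
`p = a + 5` → p = 75
`a = p - 3` → a = 72
So a = 72

Answer: 72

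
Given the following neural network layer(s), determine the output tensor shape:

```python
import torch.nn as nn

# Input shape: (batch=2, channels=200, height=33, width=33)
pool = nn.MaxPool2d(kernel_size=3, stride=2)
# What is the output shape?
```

Input: (2, 200, 33, 33) -> Output: (2, 200, 16, 16)

Answer: (2, 200, 16, 16)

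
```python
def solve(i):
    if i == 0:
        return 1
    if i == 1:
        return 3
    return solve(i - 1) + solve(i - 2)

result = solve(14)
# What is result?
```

Build up from base cases: solve(0)=1, solve(1)=3, solve(2)=4, solve(3)=7, solve(4)=11, solve(5)=18, solve(6)=29, ..., solve(14)=1364

Answer: 1364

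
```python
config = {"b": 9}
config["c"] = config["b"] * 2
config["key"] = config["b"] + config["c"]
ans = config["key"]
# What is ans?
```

Trace:
`config = {"b": 9}` → config = {'b': 9}
`config["c"] = config["b"] * 2` → config = {'b': 9, 'c': 18}
`config["key"] = config["b"] + config["c"]` → config = {'b': 9, 'c': 18, 'key': 27}
`ans = config["key"]` → ans = 27
So ans = 27

Answer: 27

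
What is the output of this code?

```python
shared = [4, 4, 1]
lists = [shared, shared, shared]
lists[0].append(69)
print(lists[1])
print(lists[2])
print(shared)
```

Key concept: list of same reference.
Step by step:
`shared = [4, 4, 1]` → shared = [4, 4, 1]
`lists = [shared, shared, shared]` → lists = [[4, 4, 1], [4, 4, 1], [4, 4, 1]]
`lists[0].append(69)` → shared = [4, 4, 1, 69]; lists = [[4, 4, 1, 69], [4, 4, 1, 69], [4, 4, 1, 69]]
`print(lists[1])` → prints [4, 4, 1, 69]
`print(lists[2])` → prints [4, 4, 1, 69]
`print(shared)` → prints [4, 4, 1, 69]

Answer:
[4, 4, 1, 69]
[4, 4, 1, 69]
[4, 4, 1, 69]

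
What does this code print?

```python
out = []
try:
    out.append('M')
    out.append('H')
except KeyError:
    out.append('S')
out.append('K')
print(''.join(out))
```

Execution trace: 'M' (try body) → 'H' (try body, no exception) → 'K' (after the try/except). Output: MHK

Answer: MHK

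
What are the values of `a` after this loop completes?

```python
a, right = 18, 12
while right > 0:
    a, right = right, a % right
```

GCD of 18 and 12
`a` takes the values: 18 → 12 → 6

Answer: 6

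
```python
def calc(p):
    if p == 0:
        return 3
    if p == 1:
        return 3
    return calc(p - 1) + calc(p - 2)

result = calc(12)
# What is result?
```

Build up from base cases: calc(0)=3, calc(1)=3, calc(2)=6, calc(3)=9, calc(4)=15, calc(5)=24, calc(6)=39, ..., calc(12)=699

Answer: 699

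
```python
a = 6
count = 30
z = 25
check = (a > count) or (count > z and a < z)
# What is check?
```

Trace:
`a = 6` → a = 6
`count = 30` → count = 30
`z = 25` → z = 25
`check = (a > count) or (count > z and a < z)` → check = True
So check = True

Answer: True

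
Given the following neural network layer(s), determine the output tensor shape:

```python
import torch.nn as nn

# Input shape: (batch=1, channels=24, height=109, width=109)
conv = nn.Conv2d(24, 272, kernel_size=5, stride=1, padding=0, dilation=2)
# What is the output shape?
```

Input: (1, 24, 109, 109) -> Output: (1, 272, 101, 101)

Answer: (1, 272, 101, 101)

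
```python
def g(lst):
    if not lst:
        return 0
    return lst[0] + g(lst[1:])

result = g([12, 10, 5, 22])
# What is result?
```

12 + 10 + 5 + 22 + 0 = 49

Answer: 49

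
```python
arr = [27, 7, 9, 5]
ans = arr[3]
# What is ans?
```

Trace:
`arr = [27, 7, 9, 5]` → arr = [27, 7, 9, 5]
`ans = arr[3]` → ans = 5
So ans = 5

Answer: 5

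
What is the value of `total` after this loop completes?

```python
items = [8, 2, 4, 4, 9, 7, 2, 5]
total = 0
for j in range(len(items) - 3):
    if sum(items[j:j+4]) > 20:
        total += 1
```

Count windows with sum > 20
`total` takes the values: 0 → 1 → 2 → 3

Answer: 3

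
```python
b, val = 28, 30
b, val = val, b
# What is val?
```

Trace:
`b, val = 28, 30` → b = 28; val = 30
`b, val = val, b` → b = 30; val = 28
So val = 28

Answer: 28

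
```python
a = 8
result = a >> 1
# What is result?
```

Trace:
`a = 8` → a = 8
`result = a >> 1` → result = 4
So result = 4

Answer: 4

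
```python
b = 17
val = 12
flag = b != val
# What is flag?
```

Trace:
`b = 17` → b = 17
`val = 12` → val = 12
`flag = b != val` → flag = True
So flag = True

Answer: True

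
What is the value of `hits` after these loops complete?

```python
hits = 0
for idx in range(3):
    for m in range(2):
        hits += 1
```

3 * 2 = 6
`hits` takes the values: 0 → 1 → 2 → 3 → 4 → 5 → 6

Answer: 6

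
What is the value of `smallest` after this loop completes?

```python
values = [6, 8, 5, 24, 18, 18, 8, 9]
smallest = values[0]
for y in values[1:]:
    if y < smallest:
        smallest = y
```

Minimum of [6, 8, 5, 24, 18, 18, 8, 9]
`smallest` takes the values: 6 → 5

Answer: 5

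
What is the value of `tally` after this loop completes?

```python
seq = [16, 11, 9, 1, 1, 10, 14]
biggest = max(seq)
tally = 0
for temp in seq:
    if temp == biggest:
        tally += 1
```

Count of max value 16 in [16, 11, 9, 1, 1, 10, 14]
`tally` takes the values: 0 → 1

Answer: 1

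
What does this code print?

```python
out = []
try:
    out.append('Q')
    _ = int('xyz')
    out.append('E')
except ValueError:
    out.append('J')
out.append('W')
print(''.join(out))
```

Execution trace: 'Q' (try body) → 'J' (except ValueError) → 'W' (after the try/except). Output: QJW

Answer: QJW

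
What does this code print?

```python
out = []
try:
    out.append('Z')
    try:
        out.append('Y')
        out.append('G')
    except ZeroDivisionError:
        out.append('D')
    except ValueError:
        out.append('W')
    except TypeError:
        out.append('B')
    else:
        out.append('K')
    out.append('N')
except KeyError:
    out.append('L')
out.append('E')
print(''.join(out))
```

Execution trace: 'Z' (try body) → 'Y' (inner try body) → 'G' (inner try body, no exception) → 'K' (inner else) → 'N' (try body, no exception) → 'E' (after the try/except). Output: ZYGKNE

Answer: ZYGKNE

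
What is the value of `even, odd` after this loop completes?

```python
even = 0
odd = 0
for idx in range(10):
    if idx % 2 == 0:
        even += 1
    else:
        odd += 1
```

Count evens and odds in range(10)
`even, odd` takes the values: (0, 0) → (1, 0) → (1, 1) → (2, 1) → (2, 2) → (3, 2) → (3, 3) → (4, 3) → (4, 4) → (5, 4) → (5, 5)

Answer: 5, 5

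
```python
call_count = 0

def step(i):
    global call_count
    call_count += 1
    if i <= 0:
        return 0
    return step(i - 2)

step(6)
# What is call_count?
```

Linear recursion stepping by 2: 4 calls from i=6 down to ≤0.

Answer: 4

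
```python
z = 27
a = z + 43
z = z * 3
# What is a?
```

Trace:
`z = 27` → z = 27
`a = z + 43` → a = 70
`z = z * 3` → z = 81
So a = 70

Answer: 70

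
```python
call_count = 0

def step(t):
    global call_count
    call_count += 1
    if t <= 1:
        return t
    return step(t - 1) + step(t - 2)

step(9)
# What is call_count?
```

Calls(t) = 1 + Calls(t-1) + Calls(t-2); Calls(0)=Calls(1)=1. For t=9 this gives 109.

Answer: 109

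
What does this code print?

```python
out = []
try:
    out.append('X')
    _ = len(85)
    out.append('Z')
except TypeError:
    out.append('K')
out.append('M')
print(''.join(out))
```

Execution trace: 'X' (try body) → 'K' (except TypeError) → 'M' (after the try/except). Output: XKM

Answer: XKM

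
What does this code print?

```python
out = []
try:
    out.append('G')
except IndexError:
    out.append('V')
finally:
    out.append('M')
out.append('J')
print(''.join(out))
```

Execution trace: 'G' (try body, no exception) → 'M' (finally) → 'J' (after the try/except). Output: GMJ

Answer: GMJ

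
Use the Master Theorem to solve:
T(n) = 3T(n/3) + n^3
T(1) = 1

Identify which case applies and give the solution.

a=3, b=3, f(n)=n^3. log_3(3) = 1. Since c=3 > 1 and the regularity condition holds (3(n/3)^3 = (3/3^3)n^3 with 3/3^3 < 1), Case 3 applies: T(n) = Θ(f(n)) = O(n^3).

Answer: O(n^3) - Case 3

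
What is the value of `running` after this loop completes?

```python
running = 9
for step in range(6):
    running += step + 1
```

Start at 9, add 1 to 6 = 30
`running` takes the values: 9 → 10 → 12 → 15 → 19 → 24 → 30

Answer: 30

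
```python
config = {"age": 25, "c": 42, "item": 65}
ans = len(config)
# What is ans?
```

Trace:
`config = {"age": 25, "c": 42, "item": 65}` → config = {'age': 25, 'c': 42, 'item': 65}
`ans = len(config)` → ans = 3
So ans = 3

Answer: 3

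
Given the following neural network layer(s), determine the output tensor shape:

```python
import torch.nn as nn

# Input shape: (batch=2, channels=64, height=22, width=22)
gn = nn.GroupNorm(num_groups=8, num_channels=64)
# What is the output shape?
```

Input: (2, 64, 22, 22) -> Output: (2, 64, 22, 22)

Answer: (2, 64, 22, 22)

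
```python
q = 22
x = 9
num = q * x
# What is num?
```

Trace:
`q = 22` → q = 22
`x = 9` → x = 9
`num = q * x` → num = 198
So num = 198

Answer: 198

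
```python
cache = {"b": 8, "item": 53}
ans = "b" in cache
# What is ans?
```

Trace:
`cache = {"b": 8, "item": 53}` → cache = {'b': 8, 'item': 53}
`ans = "b" in cache` → ans = True
So ans = True

Answer: True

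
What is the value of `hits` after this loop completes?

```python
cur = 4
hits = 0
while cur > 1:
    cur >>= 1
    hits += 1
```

Count right shifts until 1
`hits` takes the values: 0 → 1 → 2

Answer: 2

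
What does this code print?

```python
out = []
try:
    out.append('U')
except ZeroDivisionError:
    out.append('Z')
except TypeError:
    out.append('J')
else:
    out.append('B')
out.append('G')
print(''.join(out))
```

Execution trace: 'U' (try body, no exception) → 'B' (else) → 'G' (after the try/except). Output: UBG

Answer: UBG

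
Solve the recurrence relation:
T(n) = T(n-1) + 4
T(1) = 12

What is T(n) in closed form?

Unrolling: T(n) = T(1) + 4·(n-1) = 12 + 4(n-1) = 4n + 8.

Answer: T(n) = 4n + 8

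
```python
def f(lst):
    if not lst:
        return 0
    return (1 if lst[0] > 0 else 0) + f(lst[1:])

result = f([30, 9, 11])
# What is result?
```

Count of positive elements in [30, 9, 11] = 3

Answer: 3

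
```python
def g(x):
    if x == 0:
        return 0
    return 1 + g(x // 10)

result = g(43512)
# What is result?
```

Count of digits of 43512: 5

Answer: 5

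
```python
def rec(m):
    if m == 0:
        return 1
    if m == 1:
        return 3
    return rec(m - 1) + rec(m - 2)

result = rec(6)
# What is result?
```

Build up from base cases: rec(0)=1, rec(1)=3, rec(2)=4, rec(3)=7, rec(4)=11, rec(5)=18, rec(6)=29

Answer: 29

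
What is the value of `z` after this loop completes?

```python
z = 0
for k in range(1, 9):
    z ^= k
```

XOR of 1 to 8
`z` takes the values: 0 → 1 → 3 → 0 → 4 → 1 → 7 → 0 → 8

Answer: 8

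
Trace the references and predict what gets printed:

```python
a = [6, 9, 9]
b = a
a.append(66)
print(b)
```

Key concept: basic list aliasing.
Step by step:
`a = [6, 9, 9]` → a = [6, 9, 9]
`b = a` → b = [6, 9, 9] (same object as a)
`a.append(66)` → a = [6, 9, 9, 66] (same object as b); b = [6, 9, 9, 66] (same object as a)
`print(b)` → prints [6, 9, 9, 66]

Answer: [6, 9, 9, 66]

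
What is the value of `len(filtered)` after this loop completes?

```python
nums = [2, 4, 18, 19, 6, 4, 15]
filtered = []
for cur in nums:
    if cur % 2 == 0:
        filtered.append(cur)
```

Count even numbers in [2, 4, 18, 19, 6, 4, 15]
`filtered` takes the values: [] → [2] → [2, 4] → [2, 4, 18] → [2, 4, 18, 6] → [2, 4, 18, 6, 4]
So `len(filtered)` = 5

Answer: 5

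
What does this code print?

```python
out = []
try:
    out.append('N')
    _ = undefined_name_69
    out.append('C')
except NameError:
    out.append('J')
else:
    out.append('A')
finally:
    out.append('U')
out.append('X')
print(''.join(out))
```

Execution trace: 'N' (try body) → 'J' (except NameError) → 'U' (finally) → 'X' (after the try/except). Output: NJUX

Answer: NJUX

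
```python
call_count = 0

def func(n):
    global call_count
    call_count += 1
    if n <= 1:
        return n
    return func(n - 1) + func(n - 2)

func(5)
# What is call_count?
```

Calls(n) = 1 + Calls(n-1) + Calls(n-2); Calls(0)=Calls(1)=1. For n=5 this gives 15.

Answer: 15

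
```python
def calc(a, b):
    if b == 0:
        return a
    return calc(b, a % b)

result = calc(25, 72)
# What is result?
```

calc(25, 72) -> calc(72, 25) -> calc(25, 22) -> calc(22, 3) -> calc(3, 1) -> calc(1, 0) -> 1

Answer: 1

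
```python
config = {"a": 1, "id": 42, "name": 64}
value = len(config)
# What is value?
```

Trace:
`config = {"a": 1, "id": 42, "name": 64}` → config = {'a': 1, 'id': 42, 'name': 64}
`value = len(config)` → value = 3
So value = 3

Answer: 3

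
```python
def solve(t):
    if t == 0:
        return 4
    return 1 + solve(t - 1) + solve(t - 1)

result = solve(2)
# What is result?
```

solve(t) = 1 + 2·solve(t-1), solve(0)=4. Closed form: (4+1)·2^2 - 1 = 19.

Answer: 19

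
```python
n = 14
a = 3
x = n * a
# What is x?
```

Trace:
`n = 14` → n = 14
`a = 3` → a = 3
`x = n * a` → x = 42
So x = 42

Answer: 42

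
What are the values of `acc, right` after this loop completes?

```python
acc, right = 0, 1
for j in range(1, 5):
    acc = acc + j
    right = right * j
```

Sum and factorial of 1 to 4
`acc, right` takes the values: (0, 1) → (1, 1) → (3, 1) → (3, 2) → (6, 2) → (6, 6) → (10, 6) → (10, 24)

Answer: 10, 24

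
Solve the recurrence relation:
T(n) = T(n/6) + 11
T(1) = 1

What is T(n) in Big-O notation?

Each step divides n by 6 and adds 11. After log_6(n) steps we reach T(1)=1. So T(n) = 11·log_6(n) + 1 = O(log n).

Answer: O(log n)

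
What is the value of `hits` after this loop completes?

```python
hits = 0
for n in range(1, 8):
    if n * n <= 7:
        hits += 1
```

Count numbers where n² ≤ 7
`hits` takes the values: 0 → 1 → 2

Answer: 2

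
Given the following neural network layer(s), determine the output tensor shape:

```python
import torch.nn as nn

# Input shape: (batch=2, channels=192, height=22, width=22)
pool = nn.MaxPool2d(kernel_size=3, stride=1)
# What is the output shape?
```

Input: (2, 192, 22, 22) -> Output: (2, 192, 20, 20)

Answer: (2, 192, 20, 20)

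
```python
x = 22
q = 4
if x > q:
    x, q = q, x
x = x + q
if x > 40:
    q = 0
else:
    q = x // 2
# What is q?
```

Trace:
`x = 22` → x = 22
`q = 4` → q = 4
`if x > q: ...` → x > q is True → x = 4; q = 22
`x = x + q` → x = 26
`if x > 40: ...` → x > 40 is False, take else branch → q = 13
So q = 13

Answer: 13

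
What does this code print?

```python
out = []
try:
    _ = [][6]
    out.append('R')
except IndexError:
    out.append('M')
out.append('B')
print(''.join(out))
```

Execution trace: 'M' (except IndexError) → 'B' (after the try/except). Output: MB

Answer: MB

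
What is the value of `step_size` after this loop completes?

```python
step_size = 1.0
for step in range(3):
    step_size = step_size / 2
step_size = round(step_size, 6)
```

Halving LR 3 times: 1 / 2^3
`step_size` takes the values: 1.0 → 0.5 → 0.25 → 0.125

Answer: 0.125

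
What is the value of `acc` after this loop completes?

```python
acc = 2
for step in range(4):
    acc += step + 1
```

Start at 2, add 1 to 4 = 12
`acc` takes the values: 2 → 3 → 5 → 8 → 12

Answer: 12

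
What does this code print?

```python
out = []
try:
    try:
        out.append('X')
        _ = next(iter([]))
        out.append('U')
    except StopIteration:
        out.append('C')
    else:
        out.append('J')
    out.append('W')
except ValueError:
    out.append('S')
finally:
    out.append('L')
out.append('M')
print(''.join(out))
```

Execution trace: 'X' (inner try body) → 'C' (inner except StopIteration) → 'W' (try body, no exception) → 'L' (finally) → 'M' (after the try/except). Output: XCWLM

Answer: XCWLM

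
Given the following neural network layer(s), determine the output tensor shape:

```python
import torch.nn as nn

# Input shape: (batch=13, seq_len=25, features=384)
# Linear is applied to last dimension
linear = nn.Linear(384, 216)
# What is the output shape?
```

Input: (13, 25, 384) -> Output: (13, 25, 216)

Answer: (13, 25, 216)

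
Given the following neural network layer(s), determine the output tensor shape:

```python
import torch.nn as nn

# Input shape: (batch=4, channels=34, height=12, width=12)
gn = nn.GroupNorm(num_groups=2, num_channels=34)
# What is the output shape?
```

Input: (4, 34, 12, 12) -> Output: (4, 34, 12, 12)

Answer: (4, 34, 12, 12)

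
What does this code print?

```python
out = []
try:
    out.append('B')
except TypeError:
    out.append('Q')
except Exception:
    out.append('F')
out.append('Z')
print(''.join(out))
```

Execution trace: 'B' (try body, no exception) → 'Z' (after the try/except). Output: BZ

Answer: BZ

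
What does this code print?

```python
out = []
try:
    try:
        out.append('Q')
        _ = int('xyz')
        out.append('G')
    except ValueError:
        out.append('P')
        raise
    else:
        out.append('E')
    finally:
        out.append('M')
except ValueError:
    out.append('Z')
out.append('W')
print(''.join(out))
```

Execution trace: 'Q' (try body) → 'P' (except ValueError) → 'M' (finally) → 'Z' (outer except ValueError) → 'W' (after the try/except). Output: QPMZW

Answer: QPMZW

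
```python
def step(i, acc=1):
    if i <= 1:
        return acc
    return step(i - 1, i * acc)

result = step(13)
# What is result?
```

Accumulator trace (n, acc): (13, 1) -> (12, 13) -> (11, 156) -> (10, 1716) -> (9, 17160) -> (8, 154440) -> (7, 1235520) -> (6, 8648640) -> (5, 51891840) -> (4, 259459200) -> (3, 1037836800) -> (2, 3113510400) -> (1, 6227020800) -> return 6227020800

Answer: 6227020800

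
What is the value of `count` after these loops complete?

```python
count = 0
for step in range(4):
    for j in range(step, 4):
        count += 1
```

Upper triangle: 4 + 3 + ... + 1
`count` takes the values: 0 → 1 → 2 → 3 → 4 → 5 → 6 → 7 → 8 → 9 → 10

Answer: 10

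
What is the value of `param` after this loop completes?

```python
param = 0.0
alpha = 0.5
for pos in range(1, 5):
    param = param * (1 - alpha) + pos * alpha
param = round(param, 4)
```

Moving average with lr=0.5
`param` takes the values: 0.0 → 0.5 → 1.25 → 2.125 → 3.0625

Answer: 3.0625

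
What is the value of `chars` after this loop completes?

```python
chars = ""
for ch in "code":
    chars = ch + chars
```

Reverse 'code'
`chars` takes the values: "" → "c" → "oc" → "doc" → "edoc"

Answer: "edoc"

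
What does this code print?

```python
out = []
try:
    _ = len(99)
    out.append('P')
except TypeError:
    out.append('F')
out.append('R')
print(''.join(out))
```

Execution trace: 'F' (except TypeError) → 'R' (after the try/except). Output: FR

Answer: FR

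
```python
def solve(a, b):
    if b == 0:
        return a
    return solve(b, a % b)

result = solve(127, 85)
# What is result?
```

solve(127, 85) -> solve(85, 42) -> solve(42, 1) -> solve(1, 0) -> 1

Answer: 1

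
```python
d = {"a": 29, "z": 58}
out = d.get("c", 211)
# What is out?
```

Trace:
`d = {"a": 29, "z": 58}` → d = {'a': 29, 'z': 58}
`out = d.get("c", 211)` → out = 211
So out = 211

Answer: 211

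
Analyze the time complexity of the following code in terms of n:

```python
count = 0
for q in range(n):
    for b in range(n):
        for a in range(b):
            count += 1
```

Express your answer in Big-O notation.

Each loop level contributes: n × n × n. Multiplying the contributions gives O(n^3).

Answer: O(n^3)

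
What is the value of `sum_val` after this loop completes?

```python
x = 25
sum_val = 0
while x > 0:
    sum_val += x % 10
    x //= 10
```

Sum digits of 25
`sum_val` takes the values: 0 → 5 → 7

Answer: 7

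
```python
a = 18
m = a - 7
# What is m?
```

Trace:
`a = 18` → a = 18
`m = a - 7` → m = 11
So m = 11

Answer: 11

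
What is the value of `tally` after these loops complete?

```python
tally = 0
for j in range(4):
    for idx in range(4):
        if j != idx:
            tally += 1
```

4² - 4 (exclude diagonal)
`tally` takes the values: 0 → 1 → 2 → 3 → 4 → 5 → 6 → 7 → 8 → 9 → 10 → 11 → 12

Answer: 12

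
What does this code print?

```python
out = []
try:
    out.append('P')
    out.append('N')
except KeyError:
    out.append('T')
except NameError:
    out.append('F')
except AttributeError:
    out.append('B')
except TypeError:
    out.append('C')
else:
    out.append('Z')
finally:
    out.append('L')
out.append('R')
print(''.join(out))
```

Execution trace: 'P' (try body) → 'N' (try body, no exception) → 'Z' (else) → 'L' (finally) → 'R' (after the try/except). Output: PNZLR

Answer: PNZLR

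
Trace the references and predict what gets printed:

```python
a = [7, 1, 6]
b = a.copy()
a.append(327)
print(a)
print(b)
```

Key concept: list.copy() creates independent copy.
Step by step:
`a = [7, 1, 6]` → a = [7, 1, 6]
`b = a.copy()` → b = [7, 1, 6]
`a.append(327)` → a = [7, 1, 6, 327]
`print(a)` → prints [7, 1, 6, 327]
`print(b)` → prints [7, 1, 6]

Answer:
[7, 1, 6, 327]
[7, 1, 6]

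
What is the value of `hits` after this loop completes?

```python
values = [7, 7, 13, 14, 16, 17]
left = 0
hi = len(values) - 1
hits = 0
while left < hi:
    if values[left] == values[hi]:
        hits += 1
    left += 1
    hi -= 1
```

Count matching pairs from ends
`hits` takes the values: 0

Answer: 0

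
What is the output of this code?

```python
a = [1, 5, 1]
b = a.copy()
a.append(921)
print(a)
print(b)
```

Key concept: list.copy() creates independent copy.
Step by step:
`a = [1, 5, 1]` → a = [1, 5, 1]
`b = a.copy()` → b = [1, 5, 1]
`a.append(921)` → a = [1, 5, 1, 921]
`print(a)` → prints [1, 5, 1, 921]
`print(b)` → prints [1, 5, 1]

Answer:
[1, 5, 1, 921]
[1, 5, 1]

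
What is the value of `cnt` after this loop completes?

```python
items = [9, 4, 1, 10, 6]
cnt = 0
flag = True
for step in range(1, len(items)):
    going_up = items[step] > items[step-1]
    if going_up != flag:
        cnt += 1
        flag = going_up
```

Count direction changes in [9, 4, 1, 10, 6]
`cnt` takes the values: 0 → 1 → 2 → 3

Answer: 3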